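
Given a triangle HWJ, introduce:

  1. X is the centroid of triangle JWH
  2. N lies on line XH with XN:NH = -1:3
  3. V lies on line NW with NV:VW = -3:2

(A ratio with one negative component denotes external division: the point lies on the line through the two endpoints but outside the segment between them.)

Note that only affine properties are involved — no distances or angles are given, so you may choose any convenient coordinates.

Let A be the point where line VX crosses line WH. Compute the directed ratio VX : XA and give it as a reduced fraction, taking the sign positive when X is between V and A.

Choose coordinates H = (0, 0), W = (1, 0), J = (0, 1).
1. X is the centroid of triangle JWH ⇒ X = (1/3, 1/3)
2. N lies on line XH with XN:NH = -1:3 ⇒ N = (1/2, 1/2)
3. V lies on line NW with NV:VW = -3:2 ⇒ V = (2, -1)
line VX meets WH at A = (3/4, 0)
X = V + t·(A−V) with t = 4/3, so VX:XA = 4/3:-1/3

VX:XA = -4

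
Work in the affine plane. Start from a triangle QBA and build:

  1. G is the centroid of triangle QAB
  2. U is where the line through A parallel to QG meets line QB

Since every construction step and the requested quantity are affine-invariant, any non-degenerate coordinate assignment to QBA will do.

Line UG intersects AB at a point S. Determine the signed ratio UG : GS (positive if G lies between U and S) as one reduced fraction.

UG:GS = 5

Set Q = (0, 0), B = (1, 0), A = (0, 1); any affine frame gives the same invariant.
1. G is the centroid of triangle QAB ⇒ G = (1/3, 1/3)
2. U is where the line through A parallel to QG meets line QB ⇒ U = (-1, 0)
line UG meets AB at S = (3/5, 2/5)
G = U + t·(S−U) with t = 5/6, so UG:GS = 5/6:1/6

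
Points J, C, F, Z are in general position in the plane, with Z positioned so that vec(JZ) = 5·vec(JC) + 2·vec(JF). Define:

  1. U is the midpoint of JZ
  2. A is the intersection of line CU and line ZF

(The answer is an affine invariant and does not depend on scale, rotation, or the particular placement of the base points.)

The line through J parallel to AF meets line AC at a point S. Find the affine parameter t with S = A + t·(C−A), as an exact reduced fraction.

Assign J = (0, 0), C = (1, 0), F = (0, 1), Z = (5, 2) — the answer is frame-independent, so this choice is without loss of generality.
1. U is the midpoint of JZ ⇒ U = (5/2, 1)
2. A is the intersection of line CU and line ZF ⇒ A = (25/7, 12/7)
through J parallel to AF: direction (-25/7, -5/7); meets AC at S = (10/7, 2/7)
S = A + t·(C−A) with t = 5/6

t = 5/6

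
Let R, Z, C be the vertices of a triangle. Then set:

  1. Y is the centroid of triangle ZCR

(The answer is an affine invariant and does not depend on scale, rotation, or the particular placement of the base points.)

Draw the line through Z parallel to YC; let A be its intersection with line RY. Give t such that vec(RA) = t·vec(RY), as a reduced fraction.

t = 2

Assign R = (0, 0), Z = (1, 0), C = (0, 1) — the answer is frame-independent, so this choice is without loss of generality.
1. Y is the centroid of triangle ZCR ⇒ Y = (1/3, 1/3)
through Z parallel to YC: direction (-1/3, 2/3); meets RY at A = (2/3, 2/3)
A = R + t·(Y−R) with t = 2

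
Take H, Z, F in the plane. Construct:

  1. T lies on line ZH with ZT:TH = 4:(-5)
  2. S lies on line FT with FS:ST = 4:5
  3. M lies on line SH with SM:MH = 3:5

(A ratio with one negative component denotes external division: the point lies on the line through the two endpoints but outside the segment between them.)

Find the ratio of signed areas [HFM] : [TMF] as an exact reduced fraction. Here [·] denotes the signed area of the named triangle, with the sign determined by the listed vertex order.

Assign H = (0, 0), Z = (1, 0), F = (0, 1) — the answer is frame-independent, so this choice is without loss of generality.
1. T lies on line ZH with ZT:TH = 4:(-5) ⇒ T = (5, 0)
2. S lies on line FT with FS:ST = 4:5 ⇒ S = (20/9, 5/9)
3. M lies on line SH with SM:MH = 3:5 ⇒ M = (25/18, 25/72)
2·[HFM] = -25/18, 2·[TMF] = -15/8
[HFM]:[TMF] = -25/18:-15/8 = 20/27

[HFM]:[TMF] = 20/27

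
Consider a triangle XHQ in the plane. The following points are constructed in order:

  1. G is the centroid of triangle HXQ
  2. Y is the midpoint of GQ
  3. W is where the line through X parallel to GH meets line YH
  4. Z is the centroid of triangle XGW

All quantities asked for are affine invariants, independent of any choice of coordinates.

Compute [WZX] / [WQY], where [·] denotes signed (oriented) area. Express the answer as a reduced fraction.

[WZX]:[WQY] = 8/9

Work in coordinates with X = (0, 0), H = (1, 0), Q = (0, 1).
1. G is the centroid of triangle HXQ ⇒ G = (1/3, 1/3)
2. Y is the midpoint of GQ ⇒ Y = (1/6, 2/3)
3. W is where the line through X parallel to GH meets line YH ⇒ W = (8/3, -4/3)
4. Z is the centroid of triangle XGW ⇒ Z = (1, -1/3)
2·[WZX] = 4/9, 2·[WQY] = 1/2
[WZX]:[WQY] = 4/9:1/2 = 8/9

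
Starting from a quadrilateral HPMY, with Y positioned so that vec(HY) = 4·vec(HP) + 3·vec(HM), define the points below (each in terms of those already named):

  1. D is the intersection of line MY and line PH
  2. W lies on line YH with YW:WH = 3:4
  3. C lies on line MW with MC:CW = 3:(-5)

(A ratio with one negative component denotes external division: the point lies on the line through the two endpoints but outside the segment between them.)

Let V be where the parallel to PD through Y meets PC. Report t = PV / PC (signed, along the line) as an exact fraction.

Assign H = (0, 0), P = (1, 0), M = (0, 1), Y = (4, 3) — the answer is frame-independent, so this choice is without loss of generality.
1. D is the intersection of line MY and line PH ⇒ D = (-2, 0)
2. W lies on line YH with YW:WH = 3:4 ⇒ W = (16/7, 12/7)
3. C lies on line MW with MC:CW = 3:(-5) ⇒ C = (-24/7, -1/14)
through Y parallel to PD: direction (-3, 0); meets PC at V = (187, 3)
V = P + t·(C−P) with t = -42

t = -42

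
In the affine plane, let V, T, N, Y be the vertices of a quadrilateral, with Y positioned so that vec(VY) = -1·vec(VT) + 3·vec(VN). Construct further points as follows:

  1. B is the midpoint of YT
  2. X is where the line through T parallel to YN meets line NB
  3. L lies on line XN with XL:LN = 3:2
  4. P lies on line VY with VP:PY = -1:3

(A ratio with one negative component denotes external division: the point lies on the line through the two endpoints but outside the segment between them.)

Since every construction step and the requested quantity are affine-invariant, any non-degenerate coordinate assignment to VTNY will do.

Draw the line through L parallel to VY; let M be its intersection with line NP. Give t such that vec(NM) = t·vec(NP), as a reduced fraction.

Choose coordinates V = (0, 0), T = (1, 0), N = (0, 1), Y = (-1, 3).
1. B is the midpoint of YT ⇒ B = (0, 3/2)
2. X is where the line through T parallel to YN meets line NB ⇒ X = (0, 2)
3. L lies on line XN with XL:LN = 3:2 ⇒ L = (0, 7/5)
4. P lies on line VY with VP:PY = -1:3 ⇒ P = (1/2, -3/2)
through L parallel to VY: direction (-1, 3); meets NP at M = (-1/5, 2)
M = N + t·(P−N) with t = -2/5

t = -2/5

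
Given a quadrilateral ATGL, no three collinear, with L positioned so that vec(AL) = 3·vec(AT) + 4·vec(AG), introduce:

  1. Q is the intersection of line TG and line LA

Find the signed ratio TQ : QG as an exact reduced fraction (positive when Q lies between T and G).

TQ:QG = 4/3

Work in coordinates with A = (0, 0), T = (1, 0), G = (0, 1), L = (3, 4).
1. Q is the intersection of line TG and line LA ⇒ Q = (3/7, 4/7)
Q = T + t·(G−T) with t = 4/7, so TQ:QG = t:(1−t) = 4/7:3/7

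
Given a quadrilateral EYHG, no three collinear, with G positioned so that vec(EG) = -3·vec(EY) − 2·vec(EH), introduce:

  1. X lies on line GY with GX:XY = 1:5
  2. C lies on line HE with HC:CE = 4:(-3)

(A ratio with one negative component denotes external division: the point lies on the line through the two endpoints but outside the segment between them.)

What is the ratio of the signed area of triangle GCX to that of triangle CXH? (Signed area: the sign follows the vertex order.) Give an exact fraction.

Choose coordinates E = (0, 0), Y = (1, 0), H = (0, 1), G = (-3, -2).
1. X lies on line GY with GX:XY = 1:5 ⇒ X = (-7/3, -5/3)
2. C lies on line HE with HC:CE = 4:(-3) ⇒ C = (0, -3)
2·[GCX] = 5/3, 2·[CXH] = -28/3
[GCX]:[CXH] = 5/3:-28/3 = -5/28

[GCX]:[CXH] = -5/28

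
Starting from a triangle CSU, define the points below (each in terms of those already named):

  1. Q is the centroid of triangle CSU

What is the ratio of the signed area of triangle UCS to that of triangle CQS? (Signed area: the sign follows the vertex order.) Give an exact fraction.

Choose coordinates C = (0, 0), S = (1, 0), U = (0, 1).
1. Q is the centroid of triangle CSU ⇒ Q = (1/3, 1/3)
2·[UCS] = 1, 2·[CQS] = -1/3
[UCS]:[CQS] = 1:-1/3 = -3

[UCS]:[CQS] = -3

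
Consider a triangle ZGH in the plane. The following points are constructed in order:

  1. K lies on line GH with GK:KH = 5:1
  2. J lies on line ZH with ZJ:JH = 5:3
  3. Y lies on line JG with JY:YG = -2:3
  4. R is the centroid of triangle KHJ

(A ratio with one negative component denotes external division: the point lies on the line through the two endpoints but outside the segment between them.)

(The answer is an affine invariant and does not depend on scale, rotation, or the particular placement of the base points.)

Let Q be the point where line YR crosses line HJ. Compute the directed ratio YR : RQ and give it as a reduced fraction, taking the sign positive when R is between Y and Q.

Choose coordinates Z = (0, 0), G = (1, 0), H = (0, 1).
1. K lies on line GH with GK:KH = 5:1 ⇒ K = (1/6, 5/6)
2. J lies on line ZH with ZJ:JH = 5:3 ⇒ J = (0, 5/8)
3. Y lies on line JG with JY:YG = -2:3 ⇒ Y = (-2, 15/8)
4. R is the centroid of triangle KHJ ⇒ R = (1/18, 59/72)
line YR meets HJ at Q = (0, 251/296)
R = Y + t·(Q−Y) with t = 37/36, so YR:RQ = 37/36:-1/36

YR:RQ = -37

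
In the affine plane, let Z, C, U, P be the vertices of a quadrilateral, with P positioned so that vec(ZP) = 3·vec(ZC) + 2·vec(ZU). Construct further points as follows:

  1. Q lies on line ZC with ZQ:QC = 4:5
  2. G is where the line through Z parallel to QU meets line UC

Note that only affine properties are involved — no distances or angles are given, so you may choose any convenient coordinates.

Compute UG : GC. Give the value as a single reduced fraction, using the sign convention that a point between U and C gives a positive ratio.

UG:GC = -4/9

Set Z = (0, 0), C = (1, 0), U = (0, 1), P = (3, 2); any affine frame gives the same invariant.
1. Q lies on line ZC with ZQ:QC = 4:5 ⇒ Q = (4/9, 0)
2. G is where the line through Z parallel to QU meets line UC ⇒ G = (-4/5, 9/5)
G = U + t·(C−U) with t = -4/5, so UG:GC = t:(1−t) = -4/5:9/5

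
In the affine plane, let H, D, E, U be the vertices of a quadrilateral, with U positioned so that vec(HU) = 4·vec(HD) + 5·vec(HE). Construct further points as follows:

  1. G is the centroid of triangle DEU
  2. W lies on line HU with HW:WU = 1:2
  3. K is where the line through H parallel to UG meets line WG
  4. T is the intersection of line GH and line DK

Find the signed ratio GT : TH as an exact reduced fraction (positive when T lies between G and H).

Assign H = (0, 0), D = (1, 0), E = (0, 1), U = (4, 5) — the answer is frame-independent, so this choice is without loss of generality.
1. G is the centroid of triangle DEU ⇒ G = (5/3, 2)
2. W lies on line HU with HW:WU = 1:2 ⇒ W = (4/3, 5/3)
3. K is where the line through H parallel to UG meets line WG ⇒ K = (7/6, 3/2)
4. T is the intersection of line GH and line DK ⇒ T = (15/13, 18/13)
T = G + t·(H−G) with t = 4/13, so GT:TH = t:(1−t) = 4/13:9/13

GT:TH = 4/9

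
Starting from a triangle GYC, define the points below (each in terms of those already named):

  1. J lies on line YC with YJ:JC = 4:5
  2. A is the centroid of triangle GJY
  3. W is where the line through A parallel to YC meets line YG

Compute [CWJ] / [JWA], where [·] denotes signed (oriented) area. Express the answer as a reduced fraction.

Assign G = (0, 0), Y = (1, 0), C = (0, 1) — the answer is frame-independent, so this choice is without loss of generality.
1. J lies on line YC with YJ:JC = 4:5 ⇒ J = (5/9, 4/9)
2. A is the centroid of triangle GJY ⇒ A = (14/27, 4/27)
3. W is where the line through A parallel to YC meets line YG ⇒ W = (2/3, 0)
2·[CWJ] = 5/27, 2·[JWA] = -4/81
[CWJ]:[JWA] = 5/27:-4/81 = -15/4

[CWJ]:[JWA] = -15/4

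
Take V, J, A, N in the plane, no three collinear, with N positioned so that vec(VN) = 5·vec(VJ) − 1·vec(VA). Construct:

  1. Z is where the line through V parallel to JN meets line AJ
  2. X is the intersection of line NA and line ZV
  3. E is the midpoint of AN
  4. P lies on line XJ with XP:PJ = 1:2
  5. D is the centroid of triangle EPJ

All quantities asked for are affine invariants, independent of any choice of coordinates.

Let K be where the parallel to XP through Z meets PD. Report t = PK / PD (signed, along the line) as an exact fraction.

Assign V = (0, 0), J = (1, 0), A = (0, 1), N = (5, -1) — the answer is frame-independent, so this choice is without loss of generality.
1. Z is where the line through V parallel to JN meets line AJ ⇒ Z = (4/3, -1/3)
2. X is the intersection of line NA and line ZV ⇒ X = (20/3, -5/3)
3. E is the midpoint of AN ⇒ E = (5/2, 0)
4. P lies on line XJ with XP:PJ = 1:2 ⇒ P = (43/9, -10/9)
5. D is the centroid of triangle EPJ ⇒ D = (149/54, -10/27)
through Z parallel to XP: direction (-17/9, 5/9); meets PD at K = (1081/135, -62/27)
K = P + t·(D−P) with t = -8/5

t = -8/5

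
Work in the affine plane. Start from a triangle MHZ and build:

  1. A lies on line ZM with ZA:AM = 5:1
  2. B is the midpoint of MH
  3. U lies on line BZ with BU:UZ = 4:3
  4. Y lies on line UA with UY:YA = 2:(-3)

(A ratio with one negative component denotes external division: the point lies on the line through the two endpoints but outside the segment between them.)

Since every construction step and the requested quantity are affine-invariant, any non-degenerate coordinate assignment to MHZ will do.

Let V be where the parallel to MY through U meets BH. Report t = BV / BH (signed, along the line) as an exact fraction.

Assign M = (0, 0), H = (1, 0), Z = (0, 1) — the answer is frame-independent, so this choice is without loss of generality.
1. A lies on line ZM with ZA:AM = 5:1 ⇒ A = (0, 1/6)
2. B is the midpoint of MH ⇒ B = (1/2, 0)
3. U lies on line BZ with BU:UZ = 4:3 ⇒ U = (3/14, 4/7)
4. Y lies on line UA with UY:YA = 2:(-3) ⇒ Y = (9/14, 29/21)
through U parallel to MY: direction (9/14, 29/21); meets BH at V = (-3/58, 0)
V = B + t·(H−B) with t = -32/29

t = -32/29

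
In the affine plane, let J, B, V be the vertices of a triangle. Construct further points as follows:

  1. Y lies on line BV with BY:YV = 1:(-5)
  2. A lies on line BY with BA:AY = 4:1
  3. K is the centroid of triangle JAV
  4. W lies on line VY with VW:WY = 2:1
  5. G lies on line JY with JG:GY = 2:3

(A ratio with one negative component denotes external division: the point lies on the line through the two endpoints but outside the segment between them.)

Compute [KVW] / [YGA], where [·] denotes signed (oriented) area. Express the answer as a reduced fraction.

[KVW]:[YGA] = 250/27

Set J = (0, 0), B = (1, 0), V = (0, 1); any affine frame gives the same invariant.
1. Y lies on line BV with BY:YV = 1:(-5) ⇒ Y = (5/4, -1/4)
2. A lies on line BY with BA:AY = 4:1 ⇒ A = (6/5, -1/5)
3. K is the centroid of triangle JAV ⇒ K = (2/5, 4/15)
4. W lies on line VY with VW:WY = 2:1 ⇒ W = (5/6, 1/6)
5. G lies on line JY with JG:GY = 2:3 ⇒ G = (1/2, -1/10)
2·[KVW] = -5/18, 2·[YGA] = -3/100
[KVW]:[YGA] = -5/18:-3/100 = 250/27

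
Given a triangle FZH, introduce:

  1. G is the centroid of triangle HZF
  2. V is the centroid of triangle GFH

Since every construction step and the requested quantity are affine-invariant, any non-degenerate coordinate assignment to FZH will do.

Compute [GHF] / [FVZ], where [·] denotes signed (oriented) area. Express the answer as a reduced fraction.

Set F = (0, 0), Z = (1, 0), H = (0, 1); any affine frame gives the same invariant.
1. G is the centroid of triangle HZF ⇒ G = (1/3, 1/3)
2. V is the centroid of triangle GFH ⇒ V = (1/9, 4/9)
2·[GHF] = 1/3, 2·[FVZ] = -4/9
[GHF]:[FVZ] = 1/3:-4/9 = -3/4

[GHF]:[FVZ] = -3/4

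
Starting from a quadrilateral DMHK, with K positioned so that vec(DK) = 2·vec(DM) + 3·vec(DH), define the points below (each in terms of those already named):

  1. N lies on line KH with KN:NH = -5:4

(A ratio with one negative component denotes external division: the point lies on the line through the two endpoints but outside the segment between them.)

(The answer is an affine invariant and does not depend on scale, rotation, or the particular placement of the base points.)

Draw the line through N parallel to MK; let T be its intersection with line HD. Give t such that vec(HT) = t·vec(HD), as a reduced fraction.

t = -16

Set D = (0, 0), M = (1, 0), H = (0, 1), K = (2, 3); any affine frame gives the same invariant.
1. N lies on line KH with KN:NH = -5:4 ⇒ N = (-8, -7)
through N parallel to MK: direction (1, 3); meets HD at T = (0, 17)
T = H + t·(D−H) with t = -16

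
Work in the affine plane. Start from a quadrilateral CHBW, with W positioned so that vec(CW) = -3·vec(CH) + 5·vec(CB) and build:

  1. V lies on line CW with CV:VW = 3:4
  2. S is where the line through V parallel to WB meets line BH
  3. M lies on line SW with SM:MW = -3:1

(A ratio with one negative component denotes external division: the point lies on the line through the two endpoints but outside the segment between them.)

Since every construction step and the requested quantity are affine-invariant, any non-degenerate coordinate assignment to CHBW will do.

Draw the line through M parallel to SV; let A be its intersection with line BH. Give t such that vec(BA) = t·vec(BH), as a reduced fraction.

Choose coordinates C = (0, 0), H = (1, 0), B = (0, 1), W = (-3, 5).
1. V lies on line CW with CV:VW = 3:4 ⇒ V = (-9/7, 15/7)
2. S is where the line through V parallel to WB meets line BH ⇒ S = (-12/7, 19/7)
3. M lies on line SW with SM:MW = -3:1 ⇒ M = (-51/14, 43/7)
through M parallel to SV: direction (3/7, -4/7); meets BH at A = (6/7, 1/7)
A = B + t·(H−B) with t = 6/7

t = 6/7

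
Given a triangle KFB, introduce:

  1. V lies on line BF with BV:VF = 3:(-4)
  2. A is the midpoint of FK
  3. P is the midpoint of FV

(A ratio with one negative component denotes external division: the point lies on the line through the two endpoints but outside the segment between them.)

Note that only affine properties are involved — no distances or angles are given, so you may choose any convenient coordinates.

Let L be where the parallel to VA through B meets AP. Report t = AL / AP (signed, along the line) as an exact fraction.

t = 3/2

Assign K = (0, 0), F = (1, 0), B = (0, 1) — the answer is frame-independent, so this choice is without loss of generality.
1. V lies on line BF with BV:VF = 3:(-4) ⇒ V = (-3, 4)
2. A is the midpoint of FK ⇒ A = (1/2, 0)
3. P is the midpoint of FV ⇒ P = (-1, 2)
through B parallel to VA: direction (7/2, -4); meets AP at L = (-7/4, 3)
L = A + t·(P−A) with t = 3/2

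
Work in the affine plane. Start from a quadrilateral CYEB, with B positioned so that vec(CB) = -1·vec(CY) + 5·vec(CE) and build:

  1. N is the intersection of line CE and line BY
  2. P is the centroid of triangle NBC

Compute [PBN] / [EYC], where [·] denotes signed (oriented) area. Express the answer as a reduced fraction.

Work in coordinates with C = (0, 0), Y = (1, 0), E = (0, 1), B = (-1, 5).
1. N is the intersection of line CE and line BY ⇒ N = (0, 5/2)
2. P is the centroid of triangle NBC ⇒ P = (-1/3, 5/2)
2·[PBN] = -5/6, 2·[EYC] = -1
[PBN]:[EYC] = -5/6:-1 = 5/6

[PBN]:[EYC] = 5/6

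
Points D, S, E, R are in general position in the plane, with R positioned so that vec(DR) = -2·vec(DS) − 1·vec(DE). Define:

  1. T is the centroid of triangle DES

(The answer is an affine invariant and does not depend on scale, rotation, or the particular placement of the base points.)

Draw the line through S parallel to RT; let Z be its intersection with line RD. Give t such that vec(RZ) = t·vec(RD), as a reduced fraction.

t = 5

Work in coordinates with D = (0, 0), S = (1, 0), E = (0, 1), R = (-2, -1).
1. T is the centroid of triangle DES ⇒ T = (1/3, 1/3)
through S parallel to RT: direction (7/3, 4/3); meets RD at Z = (8, 4)
Z = R + t·(D−R) with t = 5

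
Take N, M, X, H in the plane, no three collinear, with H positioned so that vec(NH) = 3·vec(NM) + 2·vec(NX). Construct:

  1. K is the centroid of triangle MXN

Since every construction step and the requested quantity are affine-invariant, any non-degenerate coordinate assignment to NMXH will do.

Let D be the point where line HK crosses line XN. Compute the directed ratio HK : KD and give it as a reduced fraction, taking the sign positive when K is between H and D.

Choose coordinates N = (0, 0), M = (1, 0), X = (0, 1), H = (3, 2).
1. K is the centroid of triangle MXN ⇒ K = (1/3, 1/3)
line HK meets XN at D = (0, 1/8)
K = H + t·(D−H) with t = 8/9, so HK:KD = 8/9:1/9

HK:KD = 8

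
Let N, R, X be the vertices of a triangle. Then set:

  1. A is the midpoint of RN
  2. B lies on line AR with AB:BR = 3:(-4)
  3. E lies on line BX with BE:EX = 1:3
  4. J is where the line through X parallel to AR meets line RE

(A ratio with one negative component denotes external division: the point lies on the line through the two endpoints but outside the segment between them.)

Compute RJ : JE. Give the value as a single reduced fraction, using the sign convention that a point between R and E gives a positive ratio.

RJ:JE = -4/3

Set N = (0, 0), R = (1, 0), X = (0, 1); any affine frame gives the same invariant.
1. A is the midpoint of RN ⇒ A = (1/2, 0)
2. B lies on line AR with AB:BR = 3:(-4) ⇒ B = (-1, 0)
3. E lies on line BX with BE:EX = 1:3 ⇒ E = (-3/4, 1/4)
4. J is where the line through X parallel to AR meets line RE ⇒ J = (-6, 1)
J = R + t·(E−R) with t = 4, so RJ:JE = t:(1−t) = 4:-3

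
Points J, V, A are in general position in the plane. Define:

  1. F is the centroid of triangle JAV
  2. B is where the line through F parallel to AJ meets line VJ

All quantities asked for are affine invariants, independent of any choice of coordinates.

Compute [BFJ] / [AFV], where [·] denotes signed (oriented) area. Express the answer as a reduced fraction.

[BFJ]:[AFV] = 1/3

Assign J = (0, 0), V = (1, 0), A = (0, 1) — the answer is frame-independent, so this choice is without loss of generality.
1. F is the centroid of triangle JAV ⇒ F = (1/3, 1/3)
2. B is where the line through F parallel to AJ meets line VJ ⇒ B = (1/3, 0)
2·[BFJ] = 1/9, 2·[AFV] = 1/3
[BFJ]:[AFV] = 1/9:1/3 = 1/3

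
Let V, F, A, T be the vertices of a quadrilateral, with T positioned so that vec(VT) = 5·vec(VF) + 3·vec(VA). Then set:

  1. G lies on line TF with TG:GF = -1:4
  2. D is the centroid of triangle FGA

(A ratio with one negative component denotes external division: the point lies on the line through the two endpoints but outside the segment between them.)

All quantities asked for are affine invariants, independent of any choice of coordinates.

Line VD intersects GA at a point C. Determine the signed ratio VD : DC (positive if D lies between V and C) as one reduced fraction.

Work in coordinates with V = (0, 0), F = (1, 0), A = (0, 1), T = (5, 3).
1. G lies on line TF with TG:GF = -1:4 ⇒ G = (19/3, 4)
2. D is the centroid of triangle FGA ⇒ D = (22/9, 5/3)
line VD meets GA at C = (418/87, 95/29)
D = V + t·(C−V) with t = 29/57, so VD:DC = 29/57:28/57

VD:DC = 29/28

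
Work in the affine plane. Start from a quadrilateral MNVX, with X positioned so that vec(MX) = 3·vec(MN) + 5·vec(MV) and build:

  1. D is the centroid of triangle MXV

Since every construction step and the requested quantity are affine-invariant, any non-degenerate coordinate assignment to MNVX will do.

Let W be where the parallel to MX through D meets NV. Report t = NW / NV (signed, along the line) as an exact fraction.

t = 3/4

Choose coordinates M = (0, 0), N = (1, 0), V = (0, 1), X = (3, 5).
1. D is the centroid of triangle MXV ⇒ D = (1, 2)
through D parallel to MX: direction (3, 5); meets NV at W = (1/4, 3/4)
W = N + t·(V−N) with t = 3/4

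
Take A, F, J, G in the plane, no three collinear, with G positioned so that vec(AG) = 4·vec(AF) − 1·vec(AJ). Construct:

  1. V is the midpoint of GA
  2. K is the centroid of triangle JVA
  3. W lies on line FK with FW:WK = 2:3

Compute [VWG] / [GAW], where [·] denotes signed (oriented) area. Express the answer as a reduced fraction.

[VWG]:[GAW] = 1/2

Choose coordinates A = (0, 0), F = (1, 0), J = (0, 1), G = (4, -1).
1. V is the midpoint of GA ⇒ V = (2, -1/2)
2. K is the centroid of triangle JVA ⇒ K = (2/3, 1/6)
3. W lies on line FK with FW:WK = 2:3 ⇒ W = (13/15, 1/15)
2·[VWG] = -17/30, 2·[GAW] = -17/15
[VWG]:[GAW] = -17/30:-17/15 = 1/2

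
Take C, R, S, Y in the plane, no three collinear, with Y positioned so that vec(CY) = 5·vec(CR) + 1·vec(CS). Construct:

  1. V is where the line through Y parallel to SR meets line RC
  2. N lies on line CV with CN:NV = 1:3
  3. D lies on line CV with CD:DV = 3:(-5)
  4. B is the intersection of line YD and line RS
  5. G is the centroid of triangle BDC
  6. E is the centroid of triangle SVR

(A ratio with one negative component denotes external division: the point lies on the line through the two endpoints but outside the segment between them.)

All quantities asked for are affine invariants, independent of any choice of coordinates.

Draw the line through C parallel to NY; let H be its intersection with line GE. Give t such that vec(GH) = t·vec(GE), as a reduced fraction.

Set C = (0, 0), R = (1, 0), S = (0, 1), Y = (5, 1); any affine frame gives the same invariant.
1. V is where the line through Y parallel to SR meets line RC ⇒ V = (6, 0)
2. N lies on line CV with CN:NV = 1:3 ⇒ N = (3/2, 0)
3. D lies on line CV with CD:DV = 3:(-5) ⇒ D = (-9, 0)
4. B is the intersection of line YD and line RS ⇒ B = (1/3, 2/3)
5. G is the centroid of triangle BDC ⇒ G = (-26/9, 2/9)
6. E is the centroid of triangle SVR ⇒ E = (7/3, 1/3)
through C parallel to NY: direction (7/2, 1); meets GE at H = (280/261, 80/261)
H = G + t·(E−G) with t = 22/29

t = 22/29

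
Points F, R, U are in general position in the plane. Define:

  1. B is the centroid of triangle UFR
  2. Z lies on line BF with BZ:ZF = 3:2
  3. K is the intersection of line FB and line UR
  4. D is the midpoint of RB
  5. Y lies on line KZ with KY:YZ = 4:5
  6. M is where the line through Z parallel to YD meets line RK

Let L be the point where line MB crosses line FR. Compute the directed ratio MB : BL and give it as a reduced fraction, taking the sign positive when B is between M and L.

MB:BL = -127/43

Work in coordinates with F = (0, 0), R = (1, 0), U = (0, 1).
1. B is the centroid of triangle UFR ⇒ B = (1/3, 1/3)
2. Z lies on line BF with BZ:ZF = 3:2 ⇒ Z = (2/15, 2/15)
3. K is the intersection of line FB and line UR ⇒ K = (1/2, 1/2)
4. D is the midpoint of RB ⇒ D = (2/3, 1/6)
5. Y lies on line KZ with KY:YZ = 4:5 ⇒ Y = (91/270, 91/270)
6. M is where the line through Z parallel to YD meets line RK ⇒ M = (71/43, -28/43)
line MB meets FR at L = (99/127, 0)
B = M + t·(L−M) with t = 127/84, so MB:BL = 127/84:-43/84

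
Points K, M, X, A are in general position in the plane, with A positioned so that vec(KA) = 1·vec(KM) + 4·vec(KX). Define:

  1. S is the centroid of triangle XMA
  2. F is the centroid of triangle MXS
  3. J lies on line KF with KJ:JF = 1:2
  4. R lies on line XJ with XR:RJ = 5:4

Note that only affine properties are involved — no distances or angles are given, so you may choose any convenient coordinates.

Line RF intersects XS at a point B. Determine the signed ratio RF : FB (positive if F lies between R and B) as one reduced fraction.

Choose coordinates K = (0, 0), M = (1, 0), X = (0, 1), A = (1, 4).
1. S is the centroid of triangle XMA ⇒ S = (2/3, 5/3)
2. F is the centroid of triangle MXS ⇒ F = (5/9, 8/9)
3. J lies on line KF with KJ:JF = 1:2 ⇒ J = (5/27, 8/27)
4. R lies on line XJ with XR:RJ = 5:4 ⇒ R = (25/243, 148/243)
line RF meets XS at B = (-25/21, -4/21)
F = R + t·(B−R) with t = -7/20, so RF:FB = -7/20:27/20

RF:FB = -7/27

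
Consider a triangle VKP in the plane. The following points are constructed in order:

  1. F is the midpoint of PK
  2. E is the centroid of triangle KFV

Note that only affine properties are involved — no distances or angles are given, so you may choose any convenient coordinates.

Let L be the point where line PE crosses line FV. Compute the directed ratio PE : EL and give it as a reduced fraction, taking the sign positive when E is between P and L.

Choose coordinates V = (0, 0), K = (1, 0), P = (0, 1).
1. F is the midpoint of PK ⇒ F = (1/2, 1/2)
2. E is the centroid of triangle KFV ⇒ E = (1/2, 1/6)
line PE meets FV at L = (3/8, 3/8)
E = P + t·(L−P) with t = 4/3, so PE:EL = 4/3:-1/3

PE:EL = -4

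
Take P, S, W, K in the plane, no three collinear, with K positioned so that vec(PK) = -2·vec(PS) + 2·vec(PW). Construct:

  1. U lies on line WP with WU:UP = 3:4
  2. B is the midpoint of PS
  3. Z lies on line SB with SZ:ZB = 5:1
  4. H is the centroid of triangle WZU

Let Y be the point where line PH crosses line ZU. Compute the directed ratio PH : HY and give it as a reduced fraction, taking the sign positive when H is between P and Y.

PH:HY = -5

Choose coordinates P = (0, 0), S = (1, 0), W = (0, 1), K = (-2, 2).
1. U lies on line WP with WU:UP = 3:4 ⇒ U = (0, 4/7)
2. B is the midpoint of PS ⇒ B = (1/2, 0)
3. Z lies on line SB with SZ:ZB = 5:1 ⇒ Z = (7/12, 0)
4. H is the centroid of triangle WZU ⇒ H = (7/36, 11/21)
line PH meets ZU at Y = (7/45, 44/105)
H = P + t·(Y−P) with t = 5/4, so PH:HY = 5/4:-1/4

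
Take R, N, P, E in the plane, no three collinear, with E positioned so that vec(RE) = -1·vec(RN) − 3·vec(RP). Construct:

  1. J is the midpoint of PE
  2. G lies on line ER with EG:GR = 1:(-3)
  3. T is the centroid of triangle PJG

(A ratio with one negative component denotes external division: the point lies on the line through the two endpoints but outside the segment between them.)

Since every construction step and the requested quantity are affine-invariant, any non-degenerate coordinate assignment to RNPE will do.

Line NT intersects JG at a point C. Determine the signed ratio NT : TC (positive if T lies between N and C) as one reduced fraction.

NT:TC = -52

Assign R = (0, 0), N = (1, 0), P = (0, 1), E = (-1, -3) — the answer is frame-independent, so this choice is without loss of generality.
1. J is the midpoint of PE ⇒ J = (-1/2, -1)
2. G lies on line ER with EG:GR = 1:(-3) ⇒ G = (-3/2, -9/2)
3. T is the centroid of triangle PJG ⇒ T = (-2/3, -3/2)
line NT meets JG at C = (-33/52, -153/104)
T = N + t·(C−N) with t = 52/51, so NT:TC = 52/51:-1/51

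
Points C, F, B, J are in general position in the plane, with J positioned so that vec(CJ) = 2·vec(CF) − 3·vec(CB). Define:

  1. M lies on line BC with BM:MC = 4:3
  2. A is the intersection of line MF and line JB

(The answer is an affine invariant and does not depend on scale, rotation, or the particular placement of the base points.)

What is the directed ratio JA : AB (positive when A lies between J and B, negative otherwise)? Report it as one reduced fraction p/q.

JA:AB = 9/2

Choose coordinates C = (0, 0), F = (1, 0), B = (0, 1), J = (2, -3).
1. M lies on line BC with BM:MC = 4:3 ⇒ M = (0, 3/7)
2. A is the intersection of line MF and line JB ⇒ A = (4/11, 3/11)
A = J + t·(B−J) with t = 9/11, so JA:AB = t:(1−t) = 9/11:2/11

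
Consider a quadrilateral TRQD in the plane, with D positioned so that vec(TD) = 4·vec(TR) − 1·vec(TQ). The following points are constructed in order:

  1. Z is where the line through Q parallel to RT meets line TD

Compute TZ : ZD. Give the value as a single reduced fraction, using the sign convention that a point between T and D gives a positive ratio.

TZ:ZD = -1/2

Set T = (0, 0), R = (1, 0), Q = (0, 1), D = (4, -1); any affine frame gives the same invariant.
1. Z is where the line through Q parallel to RT meets line TD ⇒ Z = (-4, 1)
Z = T + t·(D−T) with t = -1, so TZ:ZD = t:(1−t) = -1:2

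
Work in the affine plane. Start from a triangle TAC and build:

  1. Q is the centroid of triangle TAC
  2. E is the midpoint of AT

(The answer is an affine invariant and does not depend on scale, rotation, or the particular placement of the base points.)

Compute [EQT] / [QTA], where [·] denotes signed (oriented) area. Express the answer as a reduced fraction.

[EQT]:[QTA] = 1/2

Set T = (0, 0), A = (1, 0), C = (0, 1); any affine frame gives the same invariant.
1. Q is the centroid of triangle TAC ⇒ Q = (1/3, 1/3)
2. E is the midpoint of AT ⇒ E = (1/2, 0)
2·[EQT] = 1/6, 2·[QTA] = 1/3
[EQT]:[QTA] = 1/6:1/3 = 1/2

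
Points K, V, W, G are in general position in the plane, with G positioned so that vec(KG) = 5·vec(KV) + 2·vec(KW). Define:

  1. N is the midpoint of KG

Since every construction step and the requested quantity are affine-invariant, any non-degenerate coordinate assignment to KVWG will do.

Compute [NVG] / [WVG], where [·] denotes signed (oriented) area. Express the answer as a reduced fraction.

Assign K = (0, 0), V = (1, 0), W = (0, 1), G = (5, 2) — the answer is frame-independent, so this choice is without loss of generality.
1. N is the midpoint of KG ⇒ N = (5/2, 1)
2·[NVG] = 1, 2·[WVG] = 6
[NVG]:[WVG] = 1:6 = 1/6

[NVG]:[WVG] = 1/6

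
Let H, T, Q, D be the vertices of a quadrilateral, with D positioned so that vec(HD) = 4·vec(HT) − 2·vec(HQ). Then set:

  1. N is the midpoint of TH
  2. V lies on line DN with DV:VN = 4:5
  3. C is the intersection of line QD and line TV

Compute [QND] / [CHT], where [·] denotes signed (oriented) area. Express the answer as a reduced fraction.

[QND]:[CHT] = 1/4

Set H = (0, 0), T = (1, 0), Q = (0, 1), D = (4, -2); any affine frame gives the same invariant.
1. N is the midpoint of TH ⇒ N = (1/2, 0)
2. V lies on line DN with DV:VN = 4:5 ⇒ V = (22/9, -10/9)
3. C is the intersection of line QD and line TV ⇒ C = (-12, 10)
2·[QND] = 5/2, 2·[CHT] = 10
[QND]:[CHT] = 5/2:10 = 1/4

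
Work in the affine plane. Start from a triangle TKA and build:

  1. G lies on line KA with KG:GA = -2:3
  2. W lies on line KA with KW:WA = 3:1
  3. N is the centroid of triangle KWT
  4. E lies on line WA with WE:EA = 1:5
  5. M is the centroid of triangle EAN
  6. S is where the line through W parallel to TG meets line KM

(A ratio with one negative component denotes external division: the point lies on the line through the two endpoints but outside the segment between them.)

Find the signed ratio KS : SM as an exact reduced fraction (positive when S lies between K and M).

KS:SM = -18/7

Work in coordinates with T = (0, 0), K = (1, 0), A = (0, 1).
1. G lies on line KA with KG:GA = -2:3 ⇒ G = (3, -2)
2. W lies on line KA with KW:WA = 3:1 ⇒ W = (1/4, 3/4)
3. N is the centroid of triangle KWT ⇒ N = (5/12, 1/4)
4. E lies on line WA with WE:EA = 1:5 ⇒ E = (5/24, 19/24)
5. M is the centroid of triangle EAN ⇒ M = (5/24, 49/72)
6. S is where the line through W parallel to TG meets line KM ⇒ S = (-13/44, 49/44)
S = K + t·(M−K) with t = 18/11, so KS:SM = t:(1−t) = 18/11:-7/11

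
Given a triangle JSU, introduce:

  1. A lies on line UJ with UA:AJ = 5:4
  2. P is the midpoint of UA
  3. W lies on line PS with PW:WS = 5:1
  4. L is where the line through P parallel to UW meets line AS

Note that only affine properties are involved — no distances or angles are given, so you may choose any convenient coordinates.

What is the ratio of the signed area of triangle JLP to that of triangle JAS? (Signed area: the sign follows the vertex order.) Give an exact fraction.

Set J = (0, 0), S = (1, 0), U = (0, 1); any affine frame gives the same invariant.
1. A lies on line UJ with UA:AJ = 5:4 ⇒ A = (0, 4/9)
2. P is the midpoint of UA ⇒ P = (0, 13/18)
3. W lies on line PS with PW:WS = 5:1 ⇒ W = (5/6, 13/108)
4. L is where the line through P parallel to UW meets line AS ⇒ L = (5/11, 8/33)
2·[JLP] = 65/198, 2·[JAS] = -4/9
[JLP]:[JAS] = 65/198:-4/9 = -65/88

[JLP]:[JAS] = -65/88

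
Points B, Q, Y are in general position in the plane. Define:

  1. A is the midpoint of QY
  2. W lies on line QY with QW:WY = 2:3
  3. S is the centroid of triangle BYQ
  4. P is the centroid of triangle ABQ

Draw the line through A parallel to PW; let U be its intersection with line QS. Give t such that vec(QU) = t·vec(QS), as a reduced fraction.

t = 15/17

Assign B = (0, 0), Q = (1, 0), Y = (0, 1) — the answer is frame-independent, so this choice is without loss of generality.
1. A is the midpoint of QY ⇒ A = (1/2, 1/2)
2. W lies on line QY with QW:WY = 2:3 ⇒ W = (3/5, 2/5)
3. S is the centroid of triangle BYQ ⇒ S = (1/3, 1/3)
4. P is the centroid of triangle ABQ ⇒ P = (1/2, 1/6)
through A parallel to PW: direction (1/10, 7/30); meets QS at U = (7/17, 5/17)
U = Q + t·(S−Q) with t = 15/17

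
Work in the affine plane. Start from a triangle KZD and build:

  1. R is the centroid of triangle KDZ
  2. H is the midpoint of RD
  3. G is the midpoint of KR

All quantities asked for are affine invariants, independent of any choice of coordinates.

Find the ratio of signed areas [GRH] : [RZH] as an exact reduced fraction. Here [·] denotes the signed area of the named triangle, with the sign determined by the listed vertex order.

Assign K = (0, 0), Z = (1, 0), D = (0, 1) — the answer is frame-independent, so this choice is without loss of generality.
1. R is the centroid of triangle KDZ ⇒ R = (1/3, 1/3)
2. H is the midpoint of RD ⇒ H = (1/6, 2/3)
3. G is the midpoint of KR ⇒ G = (1/6, 1/6)
2·[GRH] = 1/12, 2·[RZH] = 1/6
[GRH]:[RZH] = 1/12:1/6 = 1/2

[GRH]:[RZH] = 1/2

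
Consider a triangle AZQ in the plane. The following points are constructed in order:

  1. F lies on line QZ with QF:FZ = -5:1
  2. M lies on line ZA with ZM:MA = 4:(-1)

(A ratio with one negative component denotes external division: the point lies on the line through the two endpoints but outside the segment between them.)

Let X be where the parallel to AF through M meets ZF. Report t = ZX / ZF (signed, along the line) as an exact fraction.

Choose coordinates A = (0, 0), Z = (1, 0), Q = (0, 1).
1. F lies on line QZ with QF:FZ = -5:1 ⇒ F = (5/4, -1/4)
2. M lies on line ZA with ZM:MA = 4:(-1) ⇒ M = (-1/3, 0)
through M parallel to AF: direction (5/4, -1/4); meets ZF at X = (4/3, -1/3)
X = Z + t·(F−Z) with t = 4/3

t = 4/3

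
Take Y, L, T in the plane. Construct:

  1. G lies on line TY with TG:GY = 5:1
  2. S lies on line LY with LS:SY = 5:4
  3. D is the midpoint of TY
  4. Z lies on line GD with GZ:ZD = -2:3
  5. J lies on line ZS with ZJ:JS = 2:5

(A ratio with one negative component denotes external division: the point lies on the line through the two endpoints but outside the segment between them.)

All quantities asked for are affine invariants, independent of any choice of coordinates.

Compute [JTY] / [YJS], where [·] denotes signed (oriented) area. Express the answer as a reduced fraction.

[JTY]:[YJS] = 4/5

Set Y = (0, 0), L = (1, 0), T = (0, 1); any affine frame gives the same invariant.
1. G lies on line TY with TG:GY = 5:1 ⇒ G = (0, 1/6)
2. S lies on line LY with LS:SY = 5:4 ⇒ S = (4/9, 0)
3. D is the midpoint of TY ⇒ D = (0, 1/2)
4. Z lies on line GD with GZ:ZD = -2:3 ⇒ Z = (0, -1/2)
5. J lies on line ZS with ZJ:JS = 2:5 ⇒ J = (8/63, -5/14)
2·[JTY] = 8/63, 2·[YJS] = 10/63
[JTY]:[YJS] = 8/63:10/63 = 4/5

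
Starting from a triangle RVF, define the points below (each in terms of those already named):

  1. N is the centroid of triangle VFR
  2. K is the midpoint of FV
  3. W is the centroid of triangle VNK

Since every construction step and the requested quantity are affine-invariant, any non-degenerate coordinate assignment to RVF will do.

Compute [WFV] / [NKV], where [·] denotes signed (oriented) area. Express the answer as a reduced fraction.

Assign R = (0, 0), V = (1, 0), F = (0, 1) — the answer is frame-independent, so this choice is without loss of generality.
1. N is the centroid of triangle VFR ⇒ N = (1/3, 1/3)
2. K is the midpoint of FV ⇒ K = (1/2, 1/2)
3. W is the centroid of triangle VNK ⇒ W = (11/18, 5/18)
2·[WFV] = -1/9, 2·[NKV] = -1/6
[WFV]:[NKV] = -1/9:-1/6 = 2/3

[WFV]:[NKV] = 2/3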